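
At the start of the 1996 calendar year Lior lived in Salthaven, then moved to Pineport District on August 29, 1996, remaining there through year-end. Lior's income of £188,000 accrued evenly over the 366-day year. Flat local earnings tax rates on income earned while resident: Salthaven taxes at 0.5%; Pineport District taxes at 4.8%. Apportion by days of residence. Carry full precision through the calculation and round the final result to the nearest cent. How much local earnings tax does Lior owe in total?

Salthaven, January 1 – August 28, 1996: 241 days → £188,000 × 0.5% × 241/366 = £618.9617
Pineport District, August 29 – December 31, 1996: 125 days → £188,000 × 4.8% × 125/366 = £3,081.9672
Total = £3,700.9290

£3,700.93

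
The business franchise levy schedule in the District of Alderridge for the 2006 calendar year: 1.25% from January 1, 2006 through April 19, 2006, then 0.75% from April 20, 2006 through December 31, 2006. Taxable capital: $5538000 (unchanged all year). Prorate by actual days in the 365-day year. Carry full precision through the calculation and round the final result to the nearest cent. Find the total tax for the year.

January 1 – April 19, 2006: 109 days at 1.25% → $5538000 × 1.25% × 109/365 = $20672.6712
April 20 – December 31, 2006: 256 days at 0.75% → $5538000 × 0.75% × 256/365 = $29131.3973
Total = $49804.0685

$49804.07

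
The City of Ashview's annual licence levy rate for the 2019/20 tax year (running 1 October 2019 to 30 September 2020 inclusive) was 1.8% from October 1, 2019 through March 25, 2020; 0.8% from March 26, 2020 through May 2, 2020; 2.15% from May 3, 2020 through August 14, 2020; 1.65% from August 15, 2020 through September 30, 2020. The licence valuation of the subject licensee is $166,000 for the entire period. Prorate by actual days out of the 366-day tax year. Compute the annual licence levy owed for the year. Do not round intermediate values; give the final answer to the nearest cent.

$2,948.77

October 1, 2019 – March 25, 2020: 177 days at 1.8% → $166,000 × 1.8% × 177/366 = $1,445.0164
March 26 – May 2, 2020: 38 days at 0.8% → $166,000 × 0.8% × 38/366 = $137.8798
May 3 – August 14, 2020: 104 days at 2.15% → $166,000 × 2.15% × 104/366 = $1,014.1421
August 15 – September 30, 2020: 47 days at 1.65% → $166,000 × 1.65% × 47/366 = $351.7295
Total = $2,948.7678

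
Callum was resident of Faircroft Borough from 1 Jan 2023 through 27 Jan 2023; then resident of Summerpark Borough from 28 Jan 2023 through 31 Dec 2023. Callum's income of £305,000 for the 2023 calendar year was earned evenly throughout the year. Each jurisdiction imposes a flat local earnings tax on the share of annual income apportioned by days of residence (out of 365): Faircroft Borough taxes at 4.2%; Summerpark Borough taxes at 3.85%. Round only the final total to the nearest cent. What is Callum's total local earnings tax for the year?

Faircroft Borough, 1 Jan – 27 Jan 2023: 27 days → £305,000 × 4.2% × 27/365 = £947.5890
Summerpark Borough, 28 Jan – 31 Dec 2023: 338 days → £305,000 × 3.85% × 338/365 = £10,873.8767
Total = £11,821.4658

£11,821.47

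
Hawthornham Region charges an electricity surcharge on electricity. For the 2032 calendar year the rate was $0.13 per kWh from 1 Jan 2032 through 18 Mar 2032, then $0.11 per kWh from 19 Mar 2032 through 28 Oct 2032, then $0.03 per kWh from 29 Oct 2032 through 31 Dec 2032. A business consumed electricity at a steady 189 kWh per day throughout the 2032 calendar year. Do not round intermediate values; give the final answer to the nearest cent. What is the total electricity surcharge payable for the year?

1 Jan – 18 Mar 2032: 78 days × 189 kWh/day = 14,742 kWh at $0.13/kWh → $1916.46
19 Mar – 28 Oct 2032: 224 days × 189 kWh/day = 42,336 kWh at $0.11/kWh → $4656.96
29 Oct – 31 Dec 2032: 64 days × 189 kWh/day = 12,096 kWh at $0.03/kWh → $362.88

$6936.30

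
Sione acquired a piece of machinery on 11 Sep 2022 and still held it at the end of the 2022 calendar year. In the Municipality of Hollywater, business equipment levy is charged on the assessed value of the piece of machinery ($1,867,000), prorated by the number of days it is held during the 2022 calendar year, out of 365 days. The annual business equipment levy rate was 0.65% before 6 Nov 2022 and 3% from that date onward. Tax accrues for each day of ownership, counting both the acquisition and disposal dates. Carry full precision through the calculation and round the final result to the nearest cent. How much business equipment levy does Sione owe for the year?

11 Sep – 5 Nov 2022: 56 days at 0.65% → $1,867,000 × 0.65% × 56/365 = $1,861.8849
6 Nov – 31 Dec 2022: 56 days at 3% → $1,867,000 × 3% × 56/365 = $8,593.3151
Total = $10,455.2000

$10,455.20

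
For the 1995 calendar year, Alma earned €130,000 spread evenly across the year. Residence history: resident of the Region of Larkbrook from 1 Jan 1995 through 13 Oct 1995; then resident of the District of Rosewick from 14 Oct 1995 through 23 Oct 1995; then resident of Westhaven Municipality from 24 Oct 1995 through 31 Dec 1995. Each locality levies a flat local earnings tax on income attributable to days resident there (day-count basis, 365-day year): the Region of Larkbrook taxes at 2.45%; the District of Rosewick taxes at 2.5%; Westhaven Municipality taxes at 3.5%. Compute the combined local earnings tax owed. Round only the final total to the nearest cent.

The Region of Larkbrook, 1 Jan – 13 Oct 1995: 286 days → €130,000 × 2.45% × 286/365 = €2,495.6438
The District of Rosewick, 14 Oct – 23 Oct 1995: 10 days → €130,000 × 2.5% × 10/365 = €89.0411
Westhaven Municipality, 24 Oct – 31 Dec 1995: 69 days → €130,000 × 3.5% × 69/365 = €860.1370
Total = €3,444.8219

€3,444.82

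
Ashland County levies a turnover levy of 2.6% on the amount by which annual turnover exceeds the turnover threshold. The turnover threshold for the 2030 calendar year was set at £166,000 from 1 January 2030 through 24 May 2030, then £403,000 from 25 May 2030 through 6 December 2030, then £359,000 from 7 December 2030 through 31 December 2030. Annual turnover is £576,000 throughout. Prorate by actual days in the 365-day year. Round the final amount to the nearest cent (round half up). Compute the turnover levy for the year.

£7,007.39

1 January – 24 May 2030: 144 days, exemption £166,000 → (£576,000 − £166,000) × 2.6% × 144/365 = £4,205.5890
25 May – 6 December 2030: 196 days, exemption £403,000 → (£576,000 − £403,000) × 2.6% × 196/365 = £2,415.3644
7 December – 31 December 2030: 25 days, exemption £359,000 → (£576,000 − £359,000) × 2.6% × 25/365 = £386.4384
Total = £7,007.3918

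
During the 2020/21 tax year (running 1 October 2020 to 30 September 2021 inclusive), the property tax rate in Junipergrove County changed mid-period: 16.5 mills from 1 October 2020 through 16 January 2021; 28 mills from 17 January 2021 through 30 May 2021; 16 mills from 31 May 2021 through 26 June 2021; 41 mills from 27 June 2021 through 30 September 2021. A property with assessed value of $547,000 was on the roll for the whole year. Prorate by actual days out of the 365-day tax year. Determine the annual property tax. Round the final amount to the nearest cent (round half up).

$14,839.44

1 October 2020 – 16 January 2021: 108 days at 16.5 mills → $547,000 × 1.65% × 108/365 = $2,670.5589
17 January – 30 May 2021: 134 days at 28 mills → $547,000 × 2.8% × 134/365 = $5,622.8603
31 May – 26 June 2021: 27 days at 16 mills → $547,000 × 1.6% × 27/365 = $647.4082
27 June – 30 September 2021: 96 days at 41 mills → $547,000 × 4.1% × 96/365 = $5,898.6082
Total = $14,839.4356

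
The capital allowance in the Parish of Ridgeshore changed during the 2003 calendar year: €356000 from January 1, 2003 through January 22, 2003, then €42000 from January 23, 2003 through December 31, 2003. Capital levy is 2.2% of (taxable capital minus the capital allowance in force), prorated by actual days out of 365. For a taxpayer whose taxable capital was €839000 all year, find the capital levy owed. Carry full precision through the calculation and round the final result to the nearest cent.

January 1 – January 22, 2003: 22 days, exemption €356000 → (€839000 − €356000) × 2.2% × 22/365 = €640.4712
January 23 – December 31, 2003: 343 days, exemption €42000 → (€839000 − €42000) × 2.2% × 343/365 = €16477.1562
Total = €17117.6274

€17117.63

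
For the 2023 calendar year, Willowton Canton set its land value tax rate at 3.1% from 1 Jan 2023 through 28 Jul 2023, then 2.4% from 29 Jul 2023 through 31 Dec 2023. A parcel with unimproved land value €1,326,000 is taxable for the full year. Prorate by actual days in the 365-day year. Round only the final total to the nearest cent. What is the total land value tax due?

€37,138.90

1 Jan – 28 Jul 2023: 209 days at 3.1% → €1,326,000 × 3.1% × 209/365 = €23,537.4082
29 Jul – 31 Dec 2023: 156 days at 2.4% → €1,326,000 × 2.4% × 156/365 = €13,601.4904
Total = €37,138.8986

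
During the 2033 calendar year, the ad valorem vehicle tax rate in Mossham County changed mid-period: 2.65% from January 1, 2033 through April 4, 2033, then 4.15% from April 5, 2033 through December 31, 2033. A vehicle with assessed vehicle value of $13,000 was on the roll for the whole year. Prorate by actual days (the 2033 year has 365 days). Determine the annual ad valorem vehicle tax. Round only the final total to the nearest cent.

$489.28

January 1 – April 4, 2033: 94 days at 2.65% → $13,000 × 2.65% × 94/365 = $88.7205
April 5 – December 31, 2033: 271 days at 4.15% → $13,000 × 4.15% × 271/365 = $400.5603
Total = $489.2808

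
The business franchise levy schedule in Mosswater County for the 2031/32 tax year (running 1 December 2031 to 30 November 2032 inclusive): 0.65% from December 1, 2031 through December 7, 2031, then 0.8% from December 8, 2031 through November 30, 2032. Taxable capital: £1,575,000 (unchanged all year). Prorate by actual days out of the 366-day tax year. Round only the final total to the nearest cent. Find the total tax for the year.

£12,554.82

December 1 – December 7, 2031: 7 days at 0.65% → £1,575,000 × 0.65% × 7/366 = £195.7992
December 8, 2031 – November 30, 2032: 359 days at 0.8% → £1,575,000 × 0.8% × 359/366 = £12,359.0164
Total = £12,554.8156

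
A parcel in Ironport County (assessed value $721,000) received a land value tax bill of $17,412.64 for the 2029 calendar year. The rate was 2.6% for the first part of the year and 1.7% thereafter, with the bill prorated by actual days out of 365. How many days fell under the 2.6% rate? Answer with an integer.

Let d = days at the first rate; then 365 − d days at the second rate.
$721,000 × [2.6%·d + 1.7%·(365−d)] / 365 = $17,412.64
Solving gives d = 290, so the new rate took effect on October 18, 2029.

290 days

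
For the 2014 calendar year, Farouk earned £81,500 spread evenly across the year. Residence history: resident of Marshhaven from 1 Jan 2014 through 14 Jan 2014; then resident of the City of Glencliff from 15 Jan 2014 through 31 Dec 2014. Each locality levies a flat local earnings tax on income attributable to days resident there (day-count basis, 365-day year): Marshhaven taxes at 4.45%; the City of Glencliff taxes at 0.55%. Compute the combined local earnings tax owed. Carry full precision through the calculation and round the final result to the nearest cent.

Marshhaven, 1 Jan – 14 Jan 2014: 14 days → £81,500 × 4.45% × 14/365 = £139.1082
The City of Glencliff, 15 Jan – 31 Dec 2014: 351 days → £81,500 × 0.55% × 351/365 = £431.0568
Total = £570.1651

£570.17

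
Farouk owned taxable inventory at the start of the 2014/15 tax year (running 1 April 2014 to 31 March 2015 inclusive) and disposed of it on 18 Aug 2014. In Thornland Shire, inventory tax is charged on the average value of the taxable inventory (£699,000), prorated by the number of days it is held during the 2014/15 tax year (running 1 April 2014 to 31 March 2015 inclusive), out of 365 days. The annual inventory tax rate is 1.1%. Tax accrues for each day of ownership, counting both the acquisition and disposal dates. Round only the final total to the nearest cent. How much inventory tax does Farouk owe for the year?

£2,949.21

Days held (1 Apr – 18 Aug 2014): 140 out of 365
Tax = £699,000 × 1.1% × 140/365 = £2,949.2055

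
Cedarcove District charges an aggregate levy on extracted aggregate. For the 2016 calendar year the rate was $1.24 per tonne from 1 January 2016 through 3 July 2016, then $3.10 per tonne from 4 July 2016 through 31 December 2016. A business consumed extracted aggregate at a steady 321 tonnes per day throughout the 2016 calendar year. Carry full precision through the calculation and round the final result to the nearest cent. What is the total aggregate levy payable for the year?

1 January – 3 July 2016: 185 days × 321 tonnes/day = 59,385 tonnes at $1.24/tonne → $73,637.40
4 July – 31 December 2016: 181 days × 321 tonnes/day = 58,101 tonnes at $3.10/tonne → $180,113.10

$253,750.50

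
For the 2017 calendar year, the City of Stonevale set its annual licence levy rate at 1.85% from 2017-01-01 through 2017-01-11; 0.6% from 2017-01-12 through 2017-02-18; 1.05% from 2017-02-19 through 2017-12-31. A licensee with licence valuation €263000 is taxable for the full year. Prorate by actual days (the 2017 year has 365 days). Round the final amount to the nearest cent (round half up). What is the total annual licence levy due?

2017-01-01 to 2017-01-11: 11 days at 1.85% → €263000 × 1.85% × 11/365 = €146.6315
2017-01-12 to 2017-02-18: 38 days at 0.6% → €263000 × 0.6% × 38/365 = €164.2849
2017-02-19 to 2017-12-31: 316 days at 1.05% → €263000 × 1.05% × 316/365 = €2390.7781
Total = €2701.6945

€2701.69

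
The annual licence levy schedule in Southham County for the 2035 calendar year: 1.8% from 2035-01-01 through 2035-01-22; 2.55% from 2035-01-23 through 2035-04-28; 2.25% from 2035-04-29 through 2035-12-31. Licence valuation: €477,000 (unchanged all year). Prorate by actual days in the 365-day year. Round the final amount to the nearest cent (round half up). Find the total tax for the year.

2035-01-01 to 2035-01-22: 22 days at 1.8% → €477,000 × 1.8% × 22/365 = €517.5123
2035-01-23 to 2035-04-28: 96 days at 2.55% → €477,000 × 2.55% × 96/365 = €3,199.1671
2035-04-29 to 2035-12-31: 247 days at 2.25% → €477,000 × 2.25% × 247/365 = €7,262.8151
Total = €10,979.4945

€10,979.49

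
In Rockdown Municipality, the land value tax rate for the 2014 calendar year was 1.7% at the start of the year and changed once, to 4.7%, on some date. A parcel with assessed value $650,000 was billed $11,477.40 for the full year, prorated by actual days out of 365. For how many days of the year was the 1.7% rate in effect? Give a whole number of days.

357 days

Let d = days at the first rate; then 365 − d days at the second rate.
$650,000 × [1.7%·d + 4.7%·(365−d)] / 365 = $11,477.40
Solving gives d = 357, so the new rate took effect on December 24, 2014.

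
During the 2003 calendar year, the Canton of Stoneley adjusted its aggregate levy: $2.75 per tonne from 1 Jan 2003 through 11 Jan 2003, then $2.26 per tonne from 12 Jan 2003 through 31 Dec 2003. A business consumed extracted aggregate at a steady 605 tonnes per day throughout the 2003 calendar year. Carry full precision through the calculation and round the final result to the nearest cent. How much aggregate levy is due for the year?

1 Jan – 11 Jan 2003: 11 days × 605 tonnes/day = 6,655 tonnes at $2.75/tonne → $18,301.25
12 Jan – 31 Dec 2003: 354 days × 605 tonnes/day = 214,170 tonnes at $2.26/tonne → $484,024.20

$502,325.45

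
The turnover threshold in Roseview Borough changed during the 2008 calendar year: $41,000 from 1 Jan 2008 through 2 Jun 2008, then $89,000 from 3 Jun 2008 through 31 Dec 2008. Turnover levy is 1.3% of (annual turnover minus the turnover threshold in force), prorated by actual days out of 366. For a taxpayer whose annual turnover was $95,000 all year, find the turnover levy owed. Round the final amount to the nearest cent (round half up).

1 Jan – 2 Jun 2008: 154 days, exemption $41,000 → ($95,000 − $41,000) × 1.3% × 154/366 = $295.3770
3 Jun – 31 Dec 2008: 212 days, exemption $89,000 → ($95,000 − $89,000) × 1.3% × 212/366 = $45.1803
Total = $340.5574

$340.56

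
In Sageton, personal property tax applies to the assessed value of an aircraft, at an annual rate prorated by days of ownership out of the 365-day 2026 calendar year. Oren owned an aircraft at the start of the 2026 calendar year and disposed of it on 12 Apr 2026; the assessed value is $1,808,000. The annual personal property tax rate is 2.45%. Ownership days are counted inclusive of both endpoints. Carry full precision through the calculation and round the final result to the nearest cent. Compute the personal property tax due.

Days held (1 Jan – 12 Apr 2026): 102 out of 365
Tax = $1,808,000 × 2.45% × 102/365 = $12,378.6082

$12,378.61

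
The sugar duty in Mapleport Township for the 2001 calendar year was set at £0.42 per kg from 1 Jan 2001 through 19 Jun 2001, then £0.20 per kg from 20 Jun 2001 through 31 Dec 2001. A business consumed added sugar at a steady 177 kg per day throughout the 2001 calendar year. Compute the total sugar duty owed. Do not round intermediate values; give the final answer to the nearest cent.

£19,540.80

1 Jan – 19 Jun 2001: 170 days × 177 kg/day = 30,090 kg at £0.42/kg → £12,637.80
20 Jun – 31 Dec 2001: 195 days × 177 kg/day = 34,515 kg at £0.20/kg → £6,903.00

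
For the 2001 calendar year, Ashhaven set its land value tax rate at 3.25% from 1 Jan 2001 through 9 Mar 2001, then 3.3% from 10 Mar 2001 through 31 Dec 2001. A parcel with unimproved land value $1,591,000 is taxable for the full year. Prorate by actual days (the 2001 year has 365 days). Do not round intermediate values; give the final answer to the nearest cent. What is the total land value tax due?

$52,354.80

1 Jan – 9 Mar 2001: 68 days at 3.25% → $1,591,000 × 3.25% × 68/365 = $9,633.1781
10 Mar – 31 Dec 2001: 297 days at 3.3% → $1,591,000 × 3.3% × 297/365 = $42,721.6192
Total = $52,354.7973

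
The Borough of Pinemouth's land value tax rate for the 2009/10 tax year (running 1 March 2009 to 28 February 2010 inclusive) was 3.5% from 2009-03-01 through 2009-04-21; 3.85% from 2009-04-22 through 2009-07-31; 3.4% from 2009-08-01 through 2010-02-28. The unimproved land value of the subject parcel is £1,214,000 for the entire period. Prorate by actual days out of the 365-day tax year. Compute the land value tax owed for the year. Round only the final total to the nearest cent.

2009-03-01 to 2009-04-21: 52 days at 3.5% → £1,214,000 × 3.5% × 52/365 = £6,053.3699
2009-04-22 to 2009-07-31: 101 days at 3.85% → £1,214,000 × 3.85% × 101/365 = £12,933.2575
2009-08-01 to 2010-02-28: 212 days at 3.4% → £1,214,000 × 3.4% × 212/365 = £23,974.0055
Total = £42,960.6329

£42,960.63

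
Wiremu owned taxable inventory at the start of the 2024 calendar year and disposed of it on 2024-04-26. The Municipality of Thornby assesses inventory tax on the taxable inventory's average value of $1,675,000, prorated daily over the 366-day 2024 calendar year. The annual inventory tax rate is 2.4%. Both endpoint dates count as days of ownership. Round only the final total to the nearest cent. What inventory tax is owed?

$12,850.82

Days held (2024-01-01 to 2024-04-26): 117 out of 366
Tax = $1,675,000 × 2.4% × 117/366 = $12,850.8197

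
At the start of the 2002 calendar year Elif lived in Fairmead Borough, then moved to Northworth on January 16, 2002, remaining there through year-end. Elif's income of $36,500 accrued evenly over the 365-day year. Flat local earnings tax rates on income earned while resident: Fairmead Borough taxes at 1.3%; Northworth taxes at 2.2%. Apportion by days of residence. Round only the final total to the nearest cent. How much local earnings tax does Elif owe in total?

$789.50

Fairmead Borough, January 1 – January 15, 2002: 15 days → $36,500 × 1.3% × 15/365 = $19.5000
Northworth, January 16 – December 31, 2002: 350 days → $36,500 × 2.2% × 350/365 = $770.0000
Total = $789.5000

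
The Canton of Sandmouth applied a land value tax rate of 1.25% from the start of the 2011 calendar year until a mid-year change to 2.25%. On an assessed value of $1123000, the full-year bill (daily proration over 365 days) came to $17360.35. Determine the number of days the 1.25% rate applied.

Let d = days at the first rate; then 365 − d days at the second rate.
$1123000 × [1.25%·d + 2.25%·(365−d)] / 365 = $17360.35
Solving gives d = 257, so the new rate took effect on September 15, 2011.

257 days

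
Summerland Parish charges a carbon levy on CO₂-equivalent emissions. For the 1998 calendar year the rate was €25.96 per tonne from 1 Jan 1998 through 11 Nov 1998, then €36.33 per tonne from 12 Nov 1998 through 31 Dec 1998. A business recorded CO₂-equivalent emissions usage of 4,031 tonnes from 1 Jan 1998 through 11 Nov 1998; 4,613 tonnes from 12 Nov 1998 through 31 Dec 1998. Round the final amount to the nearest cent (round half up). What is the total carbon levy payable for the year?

1 Jan – 11 Nov 1998: 4,031 tonnes at €25.96/tonne → €104644.76
12 Nov – 31 Dec 1998: 4,613 tonnes at €36.33/tonne → €167590.29

€272235.05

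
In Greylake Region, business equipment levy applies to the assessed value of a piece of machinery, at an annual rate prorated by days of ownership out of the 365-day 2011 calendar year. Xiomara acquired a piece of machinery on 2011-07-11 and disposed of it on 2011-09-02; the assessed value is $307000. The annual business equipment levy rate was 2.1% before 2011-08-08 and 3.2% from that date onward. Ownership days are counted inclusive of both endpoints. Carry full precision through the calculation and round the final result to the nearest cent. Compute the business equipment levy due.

2011-07-11 to 2011-08-07: 28 days at 2.1% → $307000 × 2.1% × 28/365 = $494.5644
2011-08-08 to 2011-09-02: 26 days at 3.2% → $307000 × 3.2% × 26/365 = $699.7918
Total = $1194.3562

$1194.36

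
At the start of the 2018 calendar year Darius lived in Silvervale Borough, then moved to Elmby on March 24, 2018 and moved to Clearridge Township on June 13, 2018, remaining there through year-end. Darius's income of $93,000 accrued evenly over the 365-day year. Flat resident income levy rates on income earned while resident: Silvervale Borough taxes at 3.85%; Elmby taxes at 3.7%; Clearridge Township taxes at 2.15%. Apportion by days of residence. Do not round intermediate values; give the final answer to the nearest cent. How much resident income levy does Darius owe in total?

Silvervale Borough, January 1 – March 23, 2018: 82 days → $93,000 × 3.85% × 82/365 = $804.3863
Elmby, March 24 – June 12, 2018: 81 days → $93,000 × 3.7% × 81/365 = $763.6192
Clearridge Township, June 13 – December 31, 2018: 202 days → $93,000 × 2.15% × 202/365 = $1,106.5726
Total = $2,674.5781

$2,674.58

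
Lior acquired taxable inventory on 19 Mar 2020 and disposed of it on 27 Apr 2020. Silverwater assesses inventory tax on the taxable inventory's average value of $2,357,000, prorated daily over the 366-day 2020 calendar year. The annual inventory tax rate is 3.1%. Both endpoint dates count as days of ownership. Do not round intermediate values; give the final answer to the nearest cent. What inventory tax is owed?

$7,985.46

Days held (19 Mar – 27 Apr 2020): 40 out of 366
Tax = $2,357,000 × 3.1% × 40/366 = $7,985.4645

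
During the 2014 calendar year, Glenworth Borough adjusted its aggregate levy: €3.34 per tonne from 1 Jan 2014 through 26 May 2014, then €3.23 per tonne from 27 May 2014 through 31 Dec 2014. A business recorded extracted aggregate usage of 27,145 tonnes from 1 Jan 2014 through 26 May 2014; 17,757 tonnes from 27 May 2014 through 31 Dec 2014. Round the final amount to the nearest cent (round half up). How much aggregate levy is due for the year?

1 Jan – 26 May 2014: 27,145 tonnes at €3.34/tonne → €90664.30
27 May – 31 Dec 2014: 17,757 tonnes at €3.23/tonne → €57355.11

€148019.41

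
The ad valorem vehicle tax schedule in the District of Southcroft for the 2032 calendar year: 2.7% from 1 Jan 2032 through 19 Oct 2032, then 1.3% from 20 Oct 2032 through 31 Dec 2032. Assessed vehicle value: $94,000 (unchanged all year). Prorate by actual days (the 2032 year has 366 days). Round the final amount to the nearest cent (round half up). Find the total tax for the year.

1 Jan – 19 Oct 2032: 293 days at 2.7% → $94,000 × 2.7% × 293/366 = $2,031.7869
20 Oct – 31 Dec 2032: 73 days at 1.3% → $94,000 × 1.3% × 73/366 = $243.7322
Total = $2,275.5191

$2,275.52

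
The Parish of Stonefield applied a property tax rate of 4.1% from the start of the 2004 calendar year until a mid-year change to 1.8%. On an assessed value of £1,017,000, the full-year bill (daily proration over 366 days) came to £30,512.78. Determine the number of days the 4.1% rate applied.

Let d = days at the first rate; then 366 − d days at the second rate.
£1,017,000 × [4.1%·d + 1.8%·(366−d)] / 366 = £30,512.78
Solving gives d = 191, so the new rate took effect on 10 Jul 2004.

191 days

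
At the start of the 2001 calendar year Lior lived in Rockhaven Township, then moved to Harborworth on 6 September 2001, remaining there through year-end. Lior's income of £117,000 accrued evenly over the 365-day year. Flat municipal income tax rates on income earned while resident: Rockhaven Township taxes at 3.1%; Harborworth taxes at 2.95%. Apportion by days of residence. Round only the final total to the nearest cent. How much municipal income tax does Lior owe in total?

Rockhaven Township, 1 January – 5 September 2001: 248 days → £117,000 × 3.1% × 248/365 = £2,464.3726
Harborworth, 6 September – 31 December 2001: 117 days → £117,000 × 2.95% × 117/365 = £1,106.3712
Total = £3,570.7438

£3,570.74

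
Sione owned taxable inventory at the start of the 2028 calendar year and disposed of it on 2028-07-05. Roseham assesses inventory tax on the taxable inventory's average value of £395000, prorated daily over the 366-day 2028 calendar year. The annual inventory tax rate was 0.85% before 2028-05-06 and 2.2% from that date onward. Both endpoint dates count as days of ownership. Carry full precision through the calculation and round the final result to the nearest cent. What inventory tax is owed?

£2604.19

2028-01-01 to 2028-05-05: 126 days at 0.85% → £395000 × 0.85% × 126/366 = £1155.8607
2028-05-06 to 2028-07-05: 61 days at 2.2% → £395000 × 2.2% × 61/366 = £1448.3333
Total = £2604.1940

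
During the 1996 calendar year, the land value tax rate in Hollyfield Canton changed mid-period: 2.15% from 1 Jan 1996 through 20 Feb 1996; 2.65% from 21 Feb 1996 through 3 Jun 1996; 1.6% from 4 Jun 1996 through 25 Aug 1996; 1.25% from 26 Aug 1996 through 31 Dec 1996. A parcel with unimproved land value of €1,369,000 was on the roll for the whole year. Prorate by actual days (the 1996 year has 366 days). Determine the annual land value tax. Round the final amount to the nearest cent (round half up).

€25,362.03

1 Jan – 20 Feb 1996: 51 days at 2.15% → €1,369,000 × 2.15% × 51/366 = €4,101.3893
21 Feb – 3 Jun 1996: 104 days at 2.65% → €1,369,000 × 2.65% × 104/366 = €10,308.6448
4 Jun – 25 Aug 1996: 83 days at 1.6% → €1,369,000 × 1.6% × 83/366 = €4,967.3005
26 Aug – 31 Dec 1996: 128 days at 1.25% → €1,369,000 × 1.25% × 128/366 = €5,984.6995
Total = €25,362.0342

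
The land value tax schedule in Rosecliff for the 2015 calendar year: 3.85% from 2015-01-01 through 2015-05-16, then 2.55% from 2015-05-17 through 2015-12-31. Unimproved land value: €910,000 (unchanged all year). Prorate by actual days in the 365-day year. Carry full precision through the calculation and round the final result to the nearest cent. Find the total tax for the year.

€27,612.89

2015-01-01 to 2015-05-16: 136 days at 3.85% → €910,000 × 3.85% × 136/365 = €13,054.1370
2015-05-17 to 2015-12-31: 229 days at 2.55% → €910,000 × 2.55% × 229/365 = €14,558.7534
Total = €27,612.8904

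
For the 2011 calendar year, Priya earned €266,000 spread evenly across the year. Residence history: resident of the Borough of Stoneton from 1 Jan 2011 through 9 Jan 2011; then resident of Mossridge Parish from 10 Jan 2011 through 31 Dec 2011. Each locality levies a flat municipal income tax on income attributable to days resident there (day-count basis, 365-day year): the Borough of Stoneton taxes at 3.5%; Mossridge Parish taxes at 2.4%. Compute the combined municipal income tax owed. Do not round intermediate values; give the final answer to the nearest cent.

The Borough of Stoneton, 1 Jan – 9 Jan 2011: 9 days → €266,000 × 3.5% × 9/365 = €229.5616
Mossridge Parish, 10 Jan – 31 Dec 2011: 356 days → €266,000 × 2.4% × 356/365 = €6,226.5863
Total = €6,456.1479

€6,456.15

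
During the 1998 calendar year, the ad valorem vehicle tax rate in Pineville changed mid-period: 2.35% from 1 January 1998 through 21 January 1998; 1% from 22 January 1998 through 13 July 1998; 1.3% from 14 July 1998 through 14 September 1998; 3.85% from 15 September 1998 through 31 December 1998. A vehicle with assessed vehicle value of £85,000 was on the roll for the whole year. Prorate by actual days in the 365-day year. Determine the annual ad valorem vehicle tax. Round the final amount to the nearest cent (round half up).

£1,676.83

1 January – 21 January 1998: 21 days at 2.35% → £85,000 × 2.35% × 21/365 = £114.9247
22 January – 13 July 1998: 173 days at 1% → £85,000 × 1% × 173/365 = £402.8767
14 July – 14 September 1998: 63 days at 1.3% → £85,000 × 1.3% × 63/365 = £190.7260
15 September – 31 December 1998: 108 days at 3.85% → £85,000 × 3.85% × 108/365 = £968.3014
Total = £1,676.8288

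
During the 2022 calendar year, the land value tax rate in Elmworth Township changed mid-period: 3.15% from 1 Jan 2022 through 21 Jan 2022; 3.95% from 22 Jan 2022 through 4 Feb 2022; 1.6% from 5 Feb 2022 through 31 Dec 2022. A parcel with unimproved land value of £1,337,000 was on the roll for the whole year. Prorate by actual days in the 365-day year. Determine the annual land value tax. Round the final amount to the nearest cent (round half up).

£23,789.44

1 Jan – 21 Jan 2022: 21 days at 3.15% → £1,337,000 × 3.15% × 21/365 = £2,423.0836
22 Jan – 4 Feb 2022: 14 days at 3.95% → £1,337,000 × 3.95% × 14/365 = £2,025.6466
5 Feb – 31 Dec 2022: 330 days at 1.6% → £1,337,000 × 1.6% × 330/365 = £19,340.7123
Total = £23,789.4425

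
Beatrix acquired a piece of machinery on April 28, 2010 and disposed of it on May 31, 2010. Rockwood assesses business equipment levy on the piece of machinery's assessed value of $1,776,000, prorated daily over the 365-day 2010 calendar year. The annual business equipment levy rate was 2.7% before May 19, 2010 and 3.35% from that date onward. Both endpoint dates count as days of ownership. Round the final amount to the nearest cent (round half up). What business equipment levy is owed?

April 28 – May 18, 2010: 21 days at 2.7% → $1,776,000 × 2.7% × 21/365 = $2,758.8822
May 19 – May 31, 2010: 13 days at 3.35% → $1,776,000 × 3.35% × 13/365 = $2,119.0356
Total = $4,877.9178

$4,877.92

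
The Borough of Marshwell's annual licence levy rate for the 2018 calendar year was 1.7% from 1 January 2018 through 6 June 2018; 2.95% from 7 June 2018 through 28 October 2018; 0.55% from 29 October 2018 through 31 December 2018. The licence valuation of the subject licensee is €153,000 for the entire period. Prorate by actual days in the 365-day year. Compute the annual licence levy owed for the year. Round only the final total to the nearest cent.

€3,047.01

1 January – 6 June 2018: 157 days at 1.7% → €153,000 × 1.7% × 157/365 = €1,118.7863
7 June – 28 October 2018: 144 days at 2.95% → €153,000 × 2.95% × 144/365 = €1,780.6685
29 October – 31 December 2018: 64 days at 0.55% → €153,000 × 0.55% × 64/365 = €147.5507
Total = €3,047.0055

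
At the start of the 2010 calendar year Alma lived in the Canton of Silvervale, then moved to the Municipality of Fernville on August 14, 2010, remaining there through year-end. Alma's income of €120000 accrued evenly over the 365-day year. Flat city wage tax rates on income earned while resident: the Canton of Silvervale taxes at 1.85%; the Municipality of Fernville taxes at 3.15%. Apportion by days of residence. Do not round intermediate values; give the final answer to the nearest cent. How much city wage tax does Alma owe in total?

€2818.36

The Canton of Silvervale, January 1 – August 13, 2010: 225 days → €120000 × 1.85% × 225/365 = €1368.4932
The Municipality of Fernville, August 14 – December 31, 2010: 140 days → €120000 × 3.15% × 140/365 = €1449.8630
Total = €2818.3562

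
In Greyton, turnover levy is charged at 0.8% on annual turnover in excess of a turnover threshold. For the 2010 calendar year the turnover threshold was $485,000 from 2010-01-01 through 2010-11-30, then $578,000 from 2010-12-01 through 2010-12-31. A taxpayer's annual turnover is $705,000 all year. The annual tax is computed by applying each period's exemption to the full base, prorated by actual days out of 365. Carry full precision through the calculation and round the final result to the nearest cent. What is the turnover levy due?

$1,696.81

2010-01-01 to 2010-11-30: 334 days, exemption $485,000 → ($705,000 − $485,000) × 0.8% × 334/365 = $1,610.5205
2010-12-01 to 2010-12-31: 31 days, exemption $578,000 → ($705,000 − $578,000) × 0.8% × 31/365 = $86.2904
Total = $1,696.8110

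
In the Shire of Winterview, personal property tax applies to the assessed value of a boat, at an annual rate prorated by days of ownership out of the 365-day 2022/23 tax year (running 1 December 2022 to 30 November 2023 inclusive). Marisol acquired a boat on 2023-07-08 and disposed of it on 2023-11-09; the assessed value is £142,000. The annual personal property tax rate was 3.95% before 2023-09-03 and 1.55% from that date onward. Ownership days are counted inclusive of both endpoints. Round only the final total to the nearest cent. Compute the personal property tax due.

2023-07-08 to 2023-09-02: 57 days at 3.95% → £142,000 × 3.95% × 57/365 = £875.9260
2023-09-03 to 2023-11-09: 68 days at 1.55% → £142,000 × 1.55% × 68/365 = £410.0493
Total = £1,285.9753

£1,285.98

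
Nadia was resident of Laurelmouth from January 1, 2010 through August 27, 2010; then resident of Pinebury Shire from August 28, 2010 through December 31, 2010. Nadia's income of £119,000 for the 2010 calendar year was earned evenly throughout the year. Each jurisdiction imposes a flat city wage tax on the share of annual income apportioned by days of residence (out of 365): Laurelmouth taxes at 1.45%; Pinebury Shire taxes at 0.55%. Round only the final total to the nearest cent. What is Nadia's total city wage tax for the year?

£1,355.78

Laurelmouth, January 1 – August 27, 2010: 239 days → £119,000 × 1.45% × 239/365 = £1,129.8479
Pinebury Shire, August 28 – December 31, 2010: 126 days → £119,000 × 0.55% × 126/365 = £225.9370
Total = £1,355.7849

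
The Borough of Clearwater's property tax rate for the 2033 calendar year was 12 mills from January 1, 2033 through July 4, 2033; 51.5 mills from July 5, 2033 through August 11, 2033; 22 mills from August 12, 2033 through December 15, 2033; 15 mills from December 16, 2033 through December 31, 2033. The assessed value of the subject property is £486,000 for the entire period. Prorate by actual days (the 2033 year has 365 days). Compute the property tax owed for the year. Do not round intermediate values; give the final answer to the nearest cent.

£9,572.20

January 1 – July 4, 2033: 185 days at 12 mills → £486,000 × 1.2% × 185/365 = £2,955.9452
July 5 – August 11, 2033: 38 days at 51.5 mills → £486,000 × 5.15% × 38/365 = £2,605.7589
August 12 – December 15, 2033: 126 days at 22 mills → £486,000 × 2.2% × 126/365 = £3,690.9370
December 16 – December 31, 2033: 16 days at 15 mills → £486,000 × 1.5% × 16/365 = £319.5616
Total = £9,572.2027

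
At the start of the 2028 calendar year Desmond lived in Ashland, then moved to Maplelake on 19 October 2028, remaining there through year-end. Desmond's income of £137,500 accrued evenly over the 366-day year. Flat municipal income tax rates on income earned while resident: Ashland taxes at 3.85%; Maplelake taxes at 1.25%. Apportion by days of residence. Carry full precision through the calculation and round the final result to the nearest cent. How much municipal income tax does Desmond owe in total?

Ashland, 1 January – 18 October 2028: 292 days → £137,500 × 3.85% × 292/366 = £4,223.4290
Maplelake, 19 October – 31 December 2028: 74 days → £137,500 × 1.25% × 74/366 = £347.5068
Total = £4,570.9358

£4,570.94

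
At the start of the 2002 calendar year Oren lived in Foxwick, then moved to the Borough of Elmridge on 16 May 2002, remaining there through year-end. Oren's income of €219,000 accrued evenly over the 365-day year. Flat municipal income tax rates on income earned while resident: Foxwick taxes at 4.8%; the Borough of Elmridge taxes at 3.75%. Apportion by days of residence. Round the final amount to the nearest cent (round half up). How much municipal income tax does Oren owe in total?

€9,063.00

Foxwick, 1 January – 15 May 2002: 135 days → €219,000 × 4.8% × 135/365 = €3,888.0000
The Borough of Elmridge, 16 May – 31 December 2002: 230 days → €219,000 × 3.75% × 230/365 = €5,175.0000
Total = €9,063.0000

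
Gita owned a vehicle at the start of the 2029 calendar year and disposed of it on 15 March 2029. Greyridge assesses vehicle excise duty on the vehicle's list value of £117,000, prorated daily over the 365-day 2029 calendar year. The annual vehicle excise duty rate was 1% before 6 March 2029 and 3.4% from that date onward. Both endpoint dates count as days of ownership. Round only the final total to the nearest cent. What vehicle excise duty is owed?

1 January – 5 March 2029: 64 days at 1% → £117,000 × 1% × 64/365 = £205.1507
6 March – 15 March 2029: 10 days at 3.4% → £117,000 × 3.4% × 10/365 = £108.9863
Total = £314.1370

£314.14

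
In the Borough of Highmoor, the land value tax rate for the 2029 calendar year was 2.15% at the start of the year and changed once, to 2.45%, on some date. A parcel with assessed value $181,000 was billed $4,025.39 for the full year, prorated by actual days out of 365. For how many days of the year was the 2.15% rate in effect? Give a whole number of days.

275 days

Let d = days at the first rate; then 365 − d days at the second rate.
$181,000 × [2.15%·d + 2.45%·(365−d)] / 365 = $4,025.39
Solving gives d = 275, so the new rate took effect on 3 October 2029.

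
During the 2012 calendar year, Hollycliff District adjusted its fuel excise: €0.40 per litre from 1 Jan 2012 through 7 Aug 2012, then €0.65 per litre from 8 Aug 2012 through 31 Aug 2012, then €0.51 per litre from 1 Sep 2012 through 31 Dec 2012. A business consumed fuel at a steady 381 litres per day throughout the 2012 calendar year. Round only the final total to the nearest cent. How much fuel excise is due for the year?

€63,177.42

1 Jan – 7 Aug 2012: 220 days × 381 litres/day = 83,820 litres at €0.40/litre → €33,528.00
8 Aug – 31 Aug 2012: 24 days × 381 litres/day = 9,144 litres at €0.65/litre → €5,943.60
1 Sep – 31 Dec 2012: 122 days × 381 litres/day = 46,482 litres at €0.51/litre → €23,705.82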